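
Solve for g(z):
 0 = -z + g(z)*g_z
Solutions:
 g(z) = -sqrt(C1 + z^2)
 g(z) = sqrt(C1 + z^2)


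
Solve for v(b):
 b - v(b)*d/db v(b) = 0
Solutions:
 v(b) = -sqrt(C1 + b^2)
 v(b) = sqrt(C1 + b^2)


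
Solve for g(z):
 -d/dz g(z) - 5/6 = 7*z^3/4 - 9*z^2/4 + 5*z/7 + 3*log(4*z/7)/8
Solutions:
 g(z) = C1 - 7*z^4/16 + 3*z^3/4 - 5*z^2/14 - 3*z*log(z)/8 - 3*z*log(2)/4 - 11*z/24 + 3*z*log(7)/8


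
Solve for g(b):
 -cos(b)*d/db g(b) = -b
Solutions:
 g(b) = C1 + Integral(b/cos(b), b)


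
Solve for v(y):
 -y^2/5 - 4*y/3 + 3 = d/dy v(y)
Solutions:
 v(y) = C1 - y^3/15 - 2*y^2/3 + 3*y


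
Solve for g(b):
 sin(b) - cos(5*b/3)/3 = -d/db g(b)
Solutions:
 g(b) = C1 + sin(5*b/3)/5 + cos(b)


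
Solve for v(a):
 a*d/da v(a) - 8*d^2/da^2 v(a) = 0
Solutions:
 v(a) = C1 + C2*erfi(a/4)


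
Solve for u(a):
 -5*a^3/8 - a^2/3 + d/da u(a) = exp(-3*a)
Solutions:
 u(a) = C1 + 5*a^4/32 + a^3/9 - exp(-3*a)/3


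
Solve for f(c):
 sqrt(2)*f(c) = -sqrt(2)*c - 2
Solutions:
 f(c) = -c - sqrt(2)


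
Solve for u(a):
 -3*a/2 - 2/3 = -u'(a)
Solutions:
 u(a) = C1 + 3*a^2/4 + 2*a/3


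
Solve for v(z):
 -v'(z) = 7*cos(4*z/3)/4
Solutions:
 v(z) = C1 - 21*sin(4*z/3)/16


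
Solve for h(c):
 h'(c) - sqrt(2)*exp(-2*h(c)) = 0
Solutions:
 h(c) = log(-sqrt(C1 + 2*sqrt(2)*c))
 h(c) = log(C1 + 2*sqrt(2)*c)/2


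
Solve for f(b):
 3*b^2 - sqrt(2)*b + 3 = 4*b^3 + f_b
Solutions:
 f(b) = C1 - b^4 + b^3 - sqrt(2)*b^2/2 + 3*b


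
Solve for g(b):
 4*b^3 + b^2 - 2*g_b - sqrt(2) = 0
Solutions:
 g(b) = C1 + b^4/2 + b^3/6 - sqrt(2)*b/2


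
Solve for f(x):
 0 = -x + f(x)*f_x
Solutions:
 f(x) = -sqrt(C1 + x^2)
 f(x) = sqrt(C1 + x^2)


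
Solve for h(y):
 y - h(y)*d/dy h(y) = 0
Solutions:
 h(y) = -sqrt(C1 + y^2)
 h(y) = sqrt(C1 + y^2)


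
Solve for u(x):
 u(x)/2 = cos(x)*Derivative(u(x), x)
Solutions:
 u(x) = C1*(sin(x) + 1)^(1/4)/(sin(x) - 1)^(1/4)


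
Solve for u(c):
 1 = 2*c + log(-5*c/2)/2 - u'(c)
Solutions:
 u(c) = C1 + c^2 + c*log(-c)/2 + c*(-3/2 - log(2) + log(10)/2)


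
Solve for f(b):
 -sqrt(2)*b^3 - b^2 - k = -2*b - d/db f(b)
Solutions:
 f(b) = C1 + sqrt(2)*b^4/4 + b^3/3 - b^2 + b*k


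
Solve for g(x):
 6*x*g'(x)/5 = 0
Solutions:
 g(x) = C1


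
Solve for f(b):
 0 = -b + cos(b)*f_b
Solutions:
 f(b) = C1 + Integral(b/cos(b), b)


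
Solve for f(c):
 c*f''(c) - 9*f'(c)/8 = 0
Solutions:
 f(c) = C1 + C2*c^(17/8)


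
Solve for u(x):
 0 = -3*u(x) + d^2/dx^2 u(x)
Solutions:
 u(x) = C1*exp(-sqrt(3)*x) + C2*exp(sqrt(3)*x)


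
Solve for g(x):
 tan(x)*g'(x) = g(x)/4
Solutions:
 g(x) = C1*sin(x)^(1/4)


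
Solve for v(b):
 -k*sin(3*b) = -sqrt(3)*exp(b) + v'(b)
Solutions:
 v(b) = C1 + k*cos(3*b)/3 + sqrt(3)*exp(b)


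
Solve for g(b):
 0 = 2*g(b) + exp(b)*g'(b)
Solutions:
 g(b) = C1*exp(2*exp(-b))


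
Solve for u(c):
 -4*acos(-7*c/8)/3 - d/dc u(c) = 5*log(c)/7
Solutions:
 u(c) = C1 - 5*c*log(c)/7 - 4*c*acos(-7*c/8)/3 + 5*c/7 - 4*sqrt(64 - 49*c^2)/21


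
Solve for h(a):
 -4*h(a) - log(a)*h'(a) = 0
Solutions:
 h(a) = C1*exp(-4*li(a))


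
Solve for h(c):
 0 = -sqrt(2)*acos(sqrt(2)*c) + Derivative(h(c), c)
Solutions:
 h(c) = C1 + sqrt(2)*(c*acos(sqrt(2)*c) - sqrt(2)*sqrt(1 - 2*c^2)/2)


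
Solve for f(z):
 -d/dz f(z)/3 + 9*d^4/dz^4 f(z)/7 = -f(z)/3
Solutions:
 f(z) = (C1*sin(2^(2/3)*z*sqrt(Abs(8*7^(2/3)/(7 + sqrt(1743)*I)^(1/3) - 4*7^(5/6)/sqrt(8*7^(1/3)/(7 + sqrt(1743)*I)^(1/3) + 2^(1/3)*(7 + sqrt(1743)*I)^(1/3)) + 14^(1/3)*(7 + sqrt(1743)*I)^(1/3)))/12) + C2*cos(2^(2/3)*z*sqrt(8*7^(2/3)/(7 + sqrt(1743)*I)^(1/3) - 4*7^(5/6)/sqrt(8*7^(1/3)/(7 + sqrt(1743)*I)^(1/3) + 2^(1/3)*(7 + sqrt(1743)*I)^(1/3)) + 14^(1/3)*(7 + sqrt(1743)*I)^(1/3))/12))*exp(2^(2/3)*7^(1/6)*z*sqrt(8*7^(1/3)/(7 + sqrt(1743)*I)^(1/3) + 2^(1/3)*(7 + sqrt(1743)*I)^(1/3))/12) + (C3*sin(2^(2/3)*z*sqrt(Abs(8*7^(2/3)/(7 + sqrt(1743)*I)^(1/3) + 4*7^(5/6)/sqrt(8*7^(1/3)/(7 + sqrt(1743)*I)^(1/3) + 2^(1/3)*(7 + sqrt(1743)*I)^(1/3)) + 14^(1/3)*(7 + sqrt(1743)*I)^(1/3)))/12) + C4*cos(2^(2/3)*z*sqrt(8*7^(2/3)/(7 + sqrt(1743)*I)^(1/3) + 4*7^(5/6)/sqrt(8*7^(1/3)/(7 + sqrt(1743)*I)^(1/3) + 2^(1/3)*(7 + sqrt(1743)*I)^(1/3)) + 14^(1/3)*(7 + sqrt(1743)*I)^(1/3))/12))*exp(-2^(2/3)*7^(1/6)*z*sqrt(8*7^(1/3)/(7 + sqrt(1743)*I)^(1/3) + 2^(1/3)*(7 + sqrt(1743)*I)^(1/3))/12)


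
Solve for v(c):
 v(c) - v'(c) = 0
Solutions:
 v(c) = C1*exp(c)


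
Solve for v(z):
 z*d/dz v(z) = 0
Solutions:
 v(z) = C1


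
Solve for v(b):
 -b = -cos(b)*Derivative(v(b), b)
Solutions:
 v(b) = C1 + Integral(b/cos(b), b)


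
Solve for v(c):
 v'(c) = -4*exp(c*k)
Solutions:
 v(c) = C1 - 4*exp(c*k)/k


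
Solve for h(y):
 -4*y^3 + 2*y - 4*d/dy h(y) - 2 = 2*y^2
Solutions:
 h(y) = C1 - y^4/4 - y^3/6 + y^2/4 - y/2


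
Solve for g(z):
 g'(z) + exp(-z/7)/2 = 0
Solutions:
 g(z) = C1 + 7*exp(-z/7)/2


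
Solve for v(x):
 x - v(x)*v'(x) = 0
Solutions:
 v(x) = -sqrt(C1 + x^2)
 v(x) = sqrt(C1 + x^2)


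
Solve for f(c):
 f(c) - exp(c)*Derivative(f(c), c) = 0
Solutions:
 f(c) = C1*exp(-exp(-c))


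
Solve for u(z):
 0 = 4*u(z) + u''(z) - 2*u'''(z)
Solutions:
 u(z) = C1*exp(z*(-(12*sqrt(327) + 217)^(1/3) - 1/(12*sqrt(327) + 217)^(1/3) + 2)/12)*sin(sqrt(3)*z*(-(12*sqrt(327) + 217)^(1/3) + (12*sqrt(327) + 217)^(-1/3))/12) + C2*exp(z*(-(12*sqrt(327) + 217)^(1/3) - 1/(12*sqrt(327) + 217)^(1/3) + 2)/12)*cos(sqrt(3)*z*(-(12*sqrt(327) + 217)^(1/3) + (12*sqrt(327) + 217)^(-1/3))/12) + C3*exp(z*((12*sqrt(327) + 217)^(-1/3) + 1 + (12*sqrt(327) + 217)^(1/3))/6)


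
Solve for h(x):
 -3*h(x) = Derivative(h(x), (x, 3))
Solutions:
 h(x) = C3*exp(-3^(1/3)*x) + (C1*sin(3^(5/6)*x/2) + C2*cos(3^(5/6)*x/2))*exp(3^(1/3)*x/2)


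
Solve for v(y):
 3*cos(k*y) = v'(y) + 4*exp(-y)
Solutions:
 v(y) = C1 + 4*exp(-y) + 3*sin(k*y)/k


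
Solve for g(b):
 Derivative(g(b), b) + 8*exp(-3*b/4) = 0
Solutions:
 g(b) = C1 + 32*exp(-3*b/4)/3


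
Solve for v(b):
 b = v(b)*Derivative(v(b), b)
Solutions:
 v(b) = -sqrt(C1 + b^2)
 v(b) = sqrt(C1 + b^2)


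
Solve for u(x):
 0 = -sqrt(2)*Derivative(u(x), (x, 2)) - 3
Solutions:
 u(x) = C1 + C2*x - 3*sqrt(2)*x^2/4


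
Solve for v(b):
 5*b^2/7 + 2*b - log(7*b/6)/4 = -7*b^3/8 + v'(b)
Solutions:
 v(b) = C1 + 7*b^4/32 + 5*b^3/21 + b^2 - b*log(b)/4 - b*log(7)/4 + b/4 + b*log(6)/4


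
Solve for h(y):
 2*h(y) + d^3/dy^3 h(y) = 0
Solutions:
 h(y) = C3*exp(-2^(1/3)*y) + (C1*sin(2^(1/3)*sqrt(3)*y/2) + C2*cos(2^(1/3)*sqrt(3)*y/2))*exp(2^(1/3)*y/2)


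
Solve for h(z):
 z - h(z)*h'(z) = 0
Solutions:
 h(z) = -sqrt(C1 + z^2)
 h(z) = sqrt(C1 + z^2)


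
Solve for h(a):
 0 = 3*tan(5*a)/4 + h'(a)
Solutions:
 h(a) = C1 + 3*log(cos(5*a))/20


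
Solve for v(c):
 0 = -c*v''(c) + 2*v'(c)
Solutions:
 v(c) = C1 + C2*c^3


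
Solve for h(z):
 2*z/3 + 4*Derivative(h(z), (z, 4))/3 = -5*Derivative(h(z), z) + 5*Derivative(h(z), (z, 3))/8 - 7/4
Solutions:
 h(z) = C1 + C2*exp(z*(5*5^(2/3)/(64*sqrt(36714) + 12263)^(1/3) + 10 + 5^(1/3)*(64*sqrt(36714) + 12263)^(1/3))/64)*sin(sqrt(3)*5^(1/3)*z*(-(64*sqrt(36714) + 12263)^(1/3) + 5*5^(1/3)/(64*sqrt(36714) + 12263)^(1/3))/64) + C3*exp(z*(5*5^(2/3)/(64*sqrt(36714) + 12263)^(1/3) + 10 + 5^(1/3)*(64*sqrt(36714) + 12263)^(1/3))/64)*cos(sqrt(3)*5^(1/3)*z*(-(64*sqrt(36714) + 12263)^(1/3) + 5*5^(1/3)/(64*sqrt(36714) + 12263)^(1/3))/64) + C4*exp(z*(-5^(1/3)*(64*sqrt(36714) + 12263)^(1/3) - 5*5^(2/3)/(64*sqrt(36714) + 12263)^(1/3) + 5)/32) - z^2/15 - 7*z/20


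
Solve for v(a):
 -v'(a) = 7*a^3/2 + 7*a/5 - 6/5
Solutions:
 v(a) = C1 - 7*a^4/8 - 7*a^2/10 + 6*a/5


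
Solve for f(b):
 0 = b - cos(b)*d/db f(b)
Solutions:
 f(b) = C1 + Integral(b/cos(b), b)


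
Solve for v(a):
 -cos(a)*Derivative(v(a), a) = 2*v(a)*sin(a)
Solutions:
 v(a) = C1*cos(a)^2


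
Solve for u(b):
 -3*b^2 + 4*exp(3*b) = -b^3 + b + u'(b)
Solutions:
 u(b) = C1 + b^4/4 - b^3 - b^2/2 + 4*exp(3*b)/3


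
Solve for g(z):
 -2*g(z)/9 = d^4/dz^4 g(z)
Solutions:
 g(z) = (C1*sin(2^(3/4)*sqrt(3)*z/6) + C2*cos(2^(3/4)*sqrt(3)*z/6))*exp(-2^(3/4)*sqrt(3)*z/6) + (C3*sin(2^(3/4)*sqrt(3)*z/6) + C4*cos(2^(3/4)*sqrt(3)*z/6))*exp(2^(3/4)*sqrt(3)*z/6)


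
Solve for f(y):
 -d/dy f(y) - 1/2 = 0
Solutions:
 f(y) = C1 - y/2


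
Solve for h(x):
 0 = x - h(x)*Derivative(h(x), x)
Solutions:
 h(x) = -sqrt(C1 + x^2)
 h(x) = sqrt(C1 + x^2)


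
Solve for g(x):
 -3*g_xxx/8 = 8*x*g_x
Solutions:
 g(x) = C1 + Integral(C2*airyai(-4*3^(2/3)*x/3) + C3*airybi(-4*3^(2/3)*x/3), x)


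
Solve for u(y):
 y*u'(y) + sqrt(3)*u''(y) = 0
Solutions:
 u(y) = C1 + C2*erf(sqrt(2)*3^(3/4)*y/6)


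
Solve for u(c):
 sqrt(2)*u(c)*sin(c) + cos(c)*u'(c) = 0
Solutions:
 u(c) = C1*cos(c)^(sqrt(2))


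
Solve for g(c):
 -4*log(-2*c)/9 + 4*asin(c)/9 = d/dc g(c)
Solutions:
 g(c) = C1 - 4*c*log(-c)/9 + 4*c*asin(c)/9 - 4*c*log(2)/9 + 4*c/9 + 4*sqrt(1 - c^2)/9


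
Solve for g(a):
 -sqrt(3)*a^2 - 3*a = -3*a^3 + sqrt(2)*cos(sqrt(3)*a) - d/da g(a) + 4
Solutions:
 g(a) = C1 - 3*a^4/4 + sqrt(3)*a^3/3 + 3*a^2/2 + 4*a + sqrt(6)*sin(sqrt(3)*a)/3


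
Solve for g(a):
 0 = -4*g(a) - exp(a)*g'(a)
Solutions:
 g(a) = C1*exp(4*exp(-a))


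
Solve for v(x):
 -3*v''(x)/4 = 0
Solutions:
 v(x) = C1 + C2*x


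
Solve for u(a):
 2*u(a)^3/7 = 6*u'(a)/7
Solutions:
 u(a) = -sqrt(6)*sqrt(-1/(C1 + a))/2
 u(a) = sqrt(6)*sqrt(-1/(C1 + a))/2


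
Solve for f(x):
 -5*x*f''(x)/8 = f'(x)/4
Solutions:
 f(x) = C1 + C2*x^(3/5)


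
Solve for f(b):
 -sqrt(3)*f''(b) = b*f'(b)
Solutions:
 f(b) = C1 + C2*erf(sqrt(2)*3^(3/4)*b/6)


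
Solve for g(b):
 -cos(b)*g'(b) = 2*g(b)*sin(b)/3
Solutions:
 g(b) = C1*cos(b)^(2/3)


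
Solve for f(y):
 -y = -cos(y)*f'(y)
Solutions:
 f(y) = C1 + Integral(y/cos(y), y)


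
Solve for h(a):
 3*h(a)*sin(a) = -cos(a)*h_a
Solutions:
 h(a) = C1*cos(a)^3


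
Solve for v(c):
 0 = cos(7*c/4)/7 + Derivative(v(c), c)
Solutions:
 v(c) = C1 - 4*sin(7*c/4)/49


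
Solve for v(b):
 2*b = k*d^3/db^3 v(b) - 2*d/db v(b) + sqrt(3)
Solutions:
 v(b) = C1 + C2*exp(-sqrt(2)*b*sqrt(1/k)) + C3*exp(sqrt(2)*b*sqrt(1/k)) - b^2/2 + sqrt(3)*b/2


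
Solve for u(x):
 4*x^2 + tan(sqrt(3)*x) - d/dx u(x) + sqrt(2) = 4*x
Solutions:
 u(x) = C1 + 4*x^3/3 - 2*x^2 + sqrt(2)*x - sqrt(3)*log(cos(sqrt(3)*x))/3


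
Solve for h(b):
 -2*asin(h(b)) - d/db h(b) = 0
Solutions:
 Integral(1/asin(_y), (_y, h(b))) = C1 - 2*b


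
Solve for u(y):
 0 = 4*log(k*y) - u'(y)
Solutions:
 u(y) = C1 + 4*y*log(k*y) - 4*y


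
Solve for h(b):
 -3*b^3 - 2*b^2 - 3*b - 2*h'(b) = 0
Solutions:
 h(b) = C1 - 3*b^4/8 - b^3/3 - 3*b^2/4


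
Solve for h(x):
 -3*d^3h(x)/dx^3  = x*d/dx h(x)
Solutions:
 h(x) = C1 + Integral(C2*airyai(-3^(2/3)*x/3) + C3*airybi(-3^(2/3)*x/3), x)


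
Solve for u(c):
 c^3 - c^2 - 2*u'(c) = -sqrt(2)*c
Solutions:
 u(c) = C1 + c^4/8 - c^3/6 + sqrt(2)*c^2/4


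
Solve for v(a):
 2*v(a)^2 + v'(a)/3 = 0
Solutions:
 v(a) = 1/(C1 + 6*a)


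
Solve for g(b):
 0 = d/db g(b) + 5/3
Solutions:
 g(b) = C1 - 5*b/3


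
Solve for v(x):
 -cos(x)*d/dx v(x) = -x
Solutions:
 v(x) = C1 + Integral(x/cos(x), x)


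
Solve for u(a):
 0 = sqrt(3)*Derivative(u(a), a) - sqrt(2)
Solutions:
 u(a) = C1 + sqrt(6)*a/3


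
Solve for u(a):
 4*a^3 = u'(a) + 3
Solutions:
 u(a) = C1 + a^4 - 3*a


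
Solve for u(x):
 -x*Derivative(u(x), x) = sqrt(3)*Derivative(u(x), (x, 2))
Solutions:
 u(x) = C1 + C2*erf(sqrt(2)*3^(3/4)*x/6)


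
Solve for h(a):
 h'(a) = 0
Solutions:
 h(a) = C1


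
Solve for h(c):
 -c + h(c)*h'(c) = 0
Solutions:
 h(c) = -sqrt(C1 + c^2)
 h(c) = sqrt(C1 + c^2)


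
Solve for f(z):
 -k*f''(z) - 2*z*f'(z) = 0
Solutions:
 f(z) = C1 + C2*sqrt(k)*erf(z*sqrt(1/k))


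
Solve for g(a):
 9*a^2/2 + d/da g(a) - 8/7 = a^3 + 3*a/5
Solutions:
 g(a) = C1 + a^4/4 - 3*a^3/2 + 3*a^2/10 + 8*a/7


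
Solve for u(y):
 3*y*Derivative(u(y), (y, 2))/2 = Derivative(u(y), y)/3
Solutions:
 u(y) = C1 + C2*y^(11/9)


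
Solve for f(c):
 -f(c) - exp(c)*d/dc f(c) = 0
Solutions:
 f(c) = C1*exp(exp(-c))


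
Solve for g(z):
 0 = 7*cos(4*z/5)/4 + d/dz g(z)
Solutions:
 g(z) = C1 - 35*sin(4*z/5)/16


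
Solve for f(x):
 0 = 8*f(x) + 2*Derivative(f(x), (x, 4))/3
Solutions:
 f(x) = (C1*sin(3^(1/4)*x) + C2*cos(3^(1/4)*x))*exp(-3^(1/4)*x) + (C3*sin(3^(1/4)*x) + C4*cos(3^(1/4)*x))*exp(3^(1/4)*x)


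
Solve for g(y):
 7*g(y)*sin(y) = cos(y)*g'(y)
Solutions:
 g(y) = C1/cos(y)^7


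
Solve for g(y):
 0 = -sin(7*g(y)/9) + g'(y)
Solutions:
 -y + 9*log(cos(7*g(y)/9) - 1)/14 - 9*log(cos(7*g(y)/9) + 1)/14 = C1


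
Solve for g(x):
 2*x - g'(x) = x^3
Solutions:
 g(x) = C1 - x^4/4 + x^2


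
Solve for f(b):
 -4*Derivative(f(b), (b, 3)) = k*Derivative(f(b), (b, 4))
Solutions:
 f(b) = C1 + C2*b + C3*b^2 + C4*exp(-4*b/k)


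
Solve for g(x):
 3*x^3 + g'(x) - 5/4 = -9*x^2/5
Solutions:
 g(x) = C1 - 3*x^4/4 - 3*x^3/5 + 5*x/4


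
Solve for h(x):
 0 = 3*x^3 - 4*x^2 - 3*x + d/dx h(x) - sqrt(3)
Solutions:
 h(x) = C1 - 3*x^4/4 + 4*x^3/3 + 3*x^2/2 + sqrt(3)*x


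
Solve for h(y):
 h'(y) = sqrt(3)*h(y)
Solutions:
 h(y) = C1*exp(sqrt(3)*y)


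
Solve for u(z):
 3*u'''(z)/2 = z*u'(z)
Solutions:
 u(z) = C1 + Integral(C2*airyai(2^(1/3)*3^(2/3)*z/3) + C3*airybi(2^(1/3)*3^(2/3)*z/3), z)


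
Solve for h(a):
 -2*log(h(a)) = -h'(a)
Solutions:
 li(h(a)) = C1 + 2*a


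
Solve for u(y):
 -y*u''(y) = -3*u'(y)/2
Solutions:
 u(y) = C1 + C2*y^(5/2)


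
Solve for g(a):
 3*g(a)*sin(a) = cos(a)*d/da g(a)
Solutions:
 g(a) = C1/cos(a)^3


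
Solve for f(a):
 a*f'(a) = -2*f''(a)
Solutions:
 f(a) = C1 + C2*erf(a/2)


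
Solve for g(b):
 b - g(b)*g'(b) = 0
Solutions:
 g(b) = -sqrt(C1 + b^2)
 g(b) = sqrt(C1 + b^2)


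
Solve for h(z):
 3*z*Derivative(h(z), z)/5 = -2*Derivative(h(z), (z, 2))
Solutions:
 h(z) = C1 + C2*erf(sqrt(15)*z/10)


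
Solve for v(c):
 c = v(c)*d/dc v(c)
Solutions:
 v(c) = -sqrt(C1 + c^2)
 v(c) = sqrt(C1 + c^2)


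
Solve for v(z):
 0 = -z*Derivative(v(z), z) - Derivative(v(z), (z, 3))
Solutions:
 v(z) = C1 + Integral(C2*airyai(-z) + C3*airybi(-z), z)


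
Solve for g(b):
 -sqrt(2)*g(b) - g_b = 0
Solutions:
 g(b) = C1*exp(-sqrt(2)*b)


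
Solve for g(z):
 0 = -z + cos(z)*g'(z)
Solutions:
 g(z) = C1 + Integral(z/cos(z), z)


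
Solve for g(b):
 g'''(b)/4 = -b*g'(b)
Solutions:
 g(b) = C1 + Integral(C2*airyai(-2^(2/3)*b) + C3*airybi(-2^(2/3)*b), b)


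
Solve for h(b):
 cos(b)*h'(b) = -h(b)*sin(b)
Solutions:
 h(b) = C1*cos(b)


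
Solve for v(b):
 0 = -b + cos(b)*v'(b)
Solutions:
 v(b) = C1 + Integral(b/cos(b), b)


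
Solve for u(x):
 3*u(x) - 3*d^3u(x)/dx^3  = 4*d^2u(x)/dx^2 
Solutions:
 u(x) = C1*exp(-x*(32*2^(1/3)/(27*sqrt(473) + 601)^(1/3) + 16 + 2^(2/3)*(27*sqrt(473) + 601)^(1/3))/36)*sin(2^(1/3)*sqrt(3)*x*(-2^(1/3)*(27*sqrt(473) + 601)^(1/3) + 32/(27*sqrt(473) + 601)^(1/3))/36) + C2*exp(-x*(32*2^(1/3)/(27*sqrt(473) + 601)^(1/3) + 16 + 2^(2/3)*(27*sqrt(473) + 601)^(1/3))/36)*cos(2^(1/3)*sqrt(3)*x*(-2^(1/3)*(27*sqrt(473) + 601)^(1/3) + 32/(27*sqrt(473) + 601)^(1/3))/36) + C3*exp(x*(-8 + 32*2^(1/3)/(27*sqrt(473) + 601)^(1/3) + 2^(2/3)*(27*sqrt(473) + 601)^(1/3))/18)


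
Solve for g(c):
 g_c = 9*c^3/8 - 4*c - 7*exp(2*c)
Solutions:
 g(c) = C1 + 9*c^4/32 - 2*c^2 - 7*exp(2*c)/2


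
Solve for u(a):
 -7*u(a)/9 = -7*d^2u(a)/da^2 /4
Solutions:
 u(a) = C1*exp(-2*a/3) + C2*exp(2*a/3)


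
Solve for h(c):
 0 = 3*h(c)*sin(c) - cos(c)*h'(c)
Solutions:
 h(c) = C1/cos(c)^3


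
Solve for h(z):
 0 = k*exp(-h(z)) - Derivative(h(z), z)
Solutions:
 h(z) = log(C1 + k*z)


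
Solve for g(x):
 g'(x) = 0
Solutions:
 g(x) = C1


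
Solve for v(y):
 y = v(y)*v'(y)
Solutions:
 v(y) = -sqrt(C1 + y^2)
 v(y) = sqrt(C1 + y^2)


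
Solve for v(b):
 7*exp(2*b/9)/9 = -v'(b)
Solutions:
 v(b) = C1 - 7*exp(2*b/9)/2


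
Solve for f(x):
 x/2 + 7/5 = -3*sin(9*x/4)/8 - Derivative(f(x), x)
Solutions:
 f(x) = C1 - x^2/4 - 7*x/5 + cos(9*x/4)/6


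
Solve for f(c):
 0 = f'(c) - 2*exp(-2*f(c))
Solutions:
 f(c) = log(-sqrt(C1 + 4*c))
 f(c) = log(C1 + 4*c)/2


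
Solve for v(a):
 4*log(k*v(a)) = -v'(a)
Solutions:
 li(k*v(a))/k = C1 - 4*a


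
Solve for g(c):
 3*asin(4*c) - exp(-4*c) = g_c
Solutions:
 g(c) = C1 + 3*c*asin(4*c) + 3*sqrt(1 - 16*c^2)/4 + exp(-4*c)/4


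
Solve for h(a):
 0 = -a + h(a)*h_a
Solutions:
 h(a) = -sqrt(C1 + a^2)
 h(a) = sqrt(C1 + a^2)


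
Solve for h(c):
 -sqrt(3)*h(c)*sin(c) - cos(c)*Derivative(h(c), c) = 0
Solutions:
 h(c) = C1*cos(c)^(sqrt(3))


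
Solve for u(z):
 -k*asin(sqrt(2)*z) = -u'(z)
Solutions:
 u(z) = C1 + k*(z*asin(sqrt(2)*z) + sqrt(2)*sqrt(1 - 2*z^2)/2)


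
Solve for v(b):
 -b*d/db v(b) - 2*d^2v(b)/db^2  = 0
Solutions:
 v(b) = C1 + C2*erf(b/2)


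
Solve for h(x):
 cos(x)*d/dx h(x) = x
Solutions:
 h(x) = C1 + Integral(x/cos(x), x)


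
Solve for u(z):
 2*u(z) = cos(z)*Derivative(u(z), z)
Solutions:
 u(z) = C1*(sin(z) + 1)/(sin(z) - 1)


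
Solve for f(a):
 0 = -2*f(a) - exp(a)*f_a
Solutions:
 f(a) = C1*exp(2*exp(-a))


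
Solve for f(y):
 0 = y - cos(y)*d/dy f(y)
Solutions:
 f(y) = C1 + Integral(y/cos(y), y)


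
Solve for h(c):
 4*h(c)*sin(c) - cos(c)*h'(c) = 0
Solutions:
 h(c) = C1/cos(c)^4


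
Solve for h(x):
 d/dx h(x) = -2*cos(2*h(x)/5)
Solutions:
 2*x - 5*log(sin(2*h(x)/5) - 1)/4 + 5*log(sin(2*h(x)/5) + 1)/4 = C1


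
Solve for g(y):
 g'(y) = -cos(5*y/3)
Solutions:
 g(y) = C1 - 3*sin(5*y/3)/5


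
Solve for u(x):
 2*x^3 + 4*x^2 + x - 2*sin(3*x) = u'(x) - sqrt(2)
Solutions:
 u(x) = C1 + x^4/2 + 4*x^3/3 + x^2/2 + sqrt(2)*x + 2*cos(3*x)/3


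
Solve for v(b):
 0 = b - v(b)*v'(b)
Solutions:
 v(b) = -sqrt(C1 + b^2)
 v(b) = sqrt(C1 + b^2)


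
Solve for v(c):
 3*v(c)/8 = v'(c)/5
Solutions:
 v(c) = C1*exp(15*c/8)


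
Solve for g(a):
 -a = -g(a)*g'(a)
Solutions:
 g(a) = -sqrt(C1 + a^2)
 g(a) = sqrt(C1 + a^2)


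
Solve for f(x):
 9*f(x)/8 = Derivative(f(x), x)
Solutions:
 f(x) = C1*exp(9*x/8)


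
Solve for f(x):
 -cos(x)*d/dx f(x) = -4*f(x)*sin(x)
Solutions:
 f(x) = C1/cos(x)^4


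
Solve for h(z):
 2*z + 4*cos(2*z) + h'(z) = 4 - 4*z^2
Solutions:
 h(z) = C1 - 4*z^3/3 - z^2 + 4*z - 4*sin(z)*cos(z)


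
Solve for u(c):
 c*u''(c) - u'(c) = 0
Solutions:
 u(c) = C1 + C2*c^2


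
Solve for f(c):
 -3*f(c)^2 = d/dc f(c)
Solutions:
 f(c) = 1/(C1 + 3*c)


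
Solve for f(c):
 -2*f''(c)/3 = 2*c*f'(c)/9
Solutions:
 f(c) = C1 + C2*erf(sqrt(6)*c/6)


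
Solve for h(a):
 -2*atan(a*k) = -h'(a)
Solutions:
 h(a) = C1 + 2*Piecewise((a*atan(a*k) - log(a^2*k^2 + 1)/(2*k), Ne(k, 0)), (0, True))


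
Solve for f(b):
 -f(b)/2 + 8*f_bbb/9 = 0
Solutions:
 f(b) = C3*exp(6^(2/3)*b/4) + (C1*sin(3*2^(2/3)*3^(1/6)*b/8) + C2*cos(3*2^(2/3)*3^(1/6)*b/8))*exp(-6^(2/3)*b/8)


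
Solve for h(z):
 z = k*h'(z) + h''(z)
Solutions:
 h(z) = C1 + C2*exp(-k*z) + z^2/(2*k) - z/k^2


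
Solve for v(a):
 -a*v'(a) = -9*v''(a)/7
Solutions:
 v(a) = C1 + C2*erfi(sqrt(14)*a/6)


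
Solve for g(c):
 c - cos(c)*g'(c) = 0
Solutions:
 g(c) = C1 + Integral(c/cos(c), c)


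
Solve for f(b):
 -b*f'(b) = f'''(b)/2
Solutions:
 f(b) = C1 + Integral(C2*airyai(-2^(1/3)*b) + C3*airybi(-2^(1/3)*b), b)


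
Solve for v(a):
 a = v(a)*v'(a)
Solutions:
 v(a) = -sqrt(C1 + a^2)
 v(a) = sqrt(C1 + a^2)


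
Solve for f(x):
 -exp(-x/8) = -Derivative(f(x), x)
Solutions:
 f(x) = C1 - 8*exp(-x/8)


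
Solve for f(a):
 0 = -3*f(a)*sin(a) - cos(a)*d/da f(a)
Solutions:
 f(a) = C1*cos(a)^3


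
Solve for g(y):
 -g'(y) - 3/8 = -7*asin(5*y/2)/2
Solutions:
 g(y) = C1 + 7*y*asin(5*y/2)/2 - 3*y/8 + 7*sqrt(4 - 25*y^2)/10


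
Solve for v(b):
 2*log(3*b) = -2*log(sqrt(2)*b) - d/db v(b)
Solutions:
 v(b) = C1 - 4*b*log(b) - b*log(18) + 4*b


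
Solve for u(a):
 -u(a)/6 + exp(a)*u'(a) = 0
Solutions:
 u(a) = C1*exp(-exp(-a)/6)


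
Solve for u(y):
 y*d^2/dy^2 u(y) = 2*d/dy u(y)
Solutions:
 u(y) = C1 + C2*y^3


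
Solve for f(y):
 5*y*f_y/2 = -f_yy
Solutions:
 f(y) = C1 + C2*erf(sqrt(5)*y/2)


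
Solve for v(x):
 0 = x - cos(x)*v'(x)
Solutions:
 v(x) = C1 + Integral(x/cos(x), x)


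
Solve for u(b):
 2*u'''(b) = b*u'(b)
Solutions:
 u(b) = C1 + Integral(C2*airyai(2^(2/3)*b/2) + C3*airybi(2^(2/3)*b/2), b)


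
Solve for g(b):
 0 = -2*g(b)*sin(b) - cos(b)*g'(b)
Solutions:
 g(b) = C1*cos(b)^2


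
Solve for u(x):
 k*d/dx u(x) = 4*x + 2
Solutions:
 u(x) = C1 + 2*x^2/k + 2*x/k


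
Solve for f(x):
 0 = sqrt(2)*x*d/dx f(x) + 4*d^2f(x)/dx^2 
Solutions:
 f(x) = C1 + C2*erf(2^(3/4)*x/4)


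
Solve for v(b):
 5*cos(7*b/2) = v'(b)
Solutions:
 v(b) = C1 + 10*sin(7*b/2)/7


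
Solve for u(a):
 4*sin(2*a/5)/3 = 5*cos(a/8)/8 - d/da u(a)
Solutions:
 u(a) = C1 + 5*sin(a/8) + 10*cos(2*a/5)/3


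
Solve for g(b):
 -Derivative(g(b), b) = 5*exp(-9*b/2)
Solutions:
 g(b) = C1 + 10*exp(-9*b/2)/9


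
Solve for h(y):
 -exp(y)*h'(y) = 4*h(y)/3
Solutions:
 h(y) = C1*exp(4*exp(-y)/3)


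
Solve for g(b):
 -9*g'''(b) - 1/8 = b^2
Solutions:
 g(b) = C1 + C2*b + C3*b^2 - b^5/540 - b^3/432


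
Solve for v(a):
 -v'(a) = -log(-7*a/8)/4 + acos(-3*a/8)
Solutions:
 v(a) = C1 + a*log(-a)/4 - a*acos(-3*a/8) - a*log(2) - a/4 + a*log(14)/4 - sqrt(64 - 9*a^2)/3


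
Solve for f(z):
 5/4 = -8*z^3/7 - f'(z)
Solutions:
 f(z) = C1 - 2*z^4/7 - 5*z/4


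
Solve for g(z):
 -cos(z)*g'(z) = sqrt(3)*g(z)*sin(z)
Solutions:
 g(z) = C1*cos(z)^(sqrt(3))


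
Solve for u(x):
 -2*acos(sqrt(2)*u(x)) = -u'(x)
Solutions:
 Integral(1/acos(sqrt(2)*_y), (_y, u(x))) = C1 + 2*x


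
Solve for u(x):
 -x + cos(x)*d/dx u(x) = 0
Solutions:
 u(x) = C1 + Integral(x/cos(x), x)


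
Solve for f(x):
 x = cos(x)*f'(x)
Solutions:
 f(x) = C1 + Integral(x/cos(x), x)


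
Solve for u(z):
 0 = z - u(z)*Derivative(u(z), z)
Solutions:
 u(z) = -sqrt(C1 + z^2)
 u(z) = sqrt(C1 + z^2)


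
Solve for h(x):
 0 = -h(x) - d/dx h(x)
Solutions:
 h(x) = C1*exp(-x)


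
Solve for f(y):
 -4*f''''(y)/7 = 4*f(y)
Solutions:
 f(y) = (C1*sin(sqrt(2)*7^(1/4)*y/2) + C2*cos(sqrt(2)*7^(1/4)*y/2))*exp(-sqrt(2)*7^(1/4)*y/2) + (C3*sin(sqrt(2)*7^(1/4)*y/2) + C4*cos(sqrt(2)*7^(1/4)*y/2))*exp(sqrt(2)*7^(1/4)*y/2)


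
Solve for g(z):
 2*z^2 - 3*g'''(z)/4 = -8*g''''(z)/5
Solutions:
 g(z) = C1 + C2*z + C3*z^2 + C4*exp(15*z/32) + 2*z^5/45 + 64*z^4/135 + 8192*z^3/2025


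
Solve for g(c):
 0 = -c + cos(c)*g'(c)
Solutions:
 g(c) = C1 + Integral(c/cos(c), c)


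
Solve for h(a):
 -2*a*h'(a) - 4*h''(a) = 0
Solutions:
 h(a) = C1 + C2*erf(a/2)


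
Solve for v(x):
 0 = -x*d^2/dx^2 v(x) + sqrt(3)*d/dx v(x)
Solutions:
 v(x) = C1 + C2*x^(1 + sqrt(3))


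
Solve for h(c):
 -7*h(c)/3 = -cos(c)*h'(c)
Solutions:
 h(c) = C1*(sin(c) + 1)^(7/6)/(sin(c) - 1)^(7/6)


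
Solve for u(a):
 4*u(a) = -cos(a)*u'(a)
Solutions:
 u(a) = C1*(sin(a)^2 - 2*sin(a) + 1)/(sin(a)^2 + 2*sin(a) + 1)


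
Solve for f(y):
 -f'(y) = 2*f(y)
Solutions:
 f(y) = C1*exp(-2*y)


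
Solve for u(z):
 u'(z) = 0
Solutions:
 u(z) = C1


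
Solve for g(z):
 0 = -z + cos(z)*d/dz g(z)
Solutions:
 g(z) = C1 + Integral(z/cos(z), z)


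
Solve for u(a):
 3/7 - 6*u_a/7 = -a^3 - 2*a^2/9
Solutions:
 u(a) = C1 + 7*a^4/24 + 7*a^3/81 + a/2


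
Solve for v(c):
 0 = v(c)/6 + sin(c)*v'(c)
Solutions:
 v(c) = C1*(cos(c) + 1)^(1/12)/(cos(c) - 1)^(1/12)


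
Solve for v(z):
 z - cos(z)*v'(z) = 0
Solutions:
 v(z) = C1 + Integral(z/cos(z), z)


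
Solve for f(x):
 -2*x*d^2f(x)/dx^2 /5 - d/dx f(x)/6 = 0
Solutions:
 f(x) = C1 + C2*x^(7/12)


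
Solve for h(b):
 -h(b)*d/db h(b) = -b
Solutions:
 h(b) = -sqrt(C1 + b^2)
 h(b) = sqrt(C1 + b^2)


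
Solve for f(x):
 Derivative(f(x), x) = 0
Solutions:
 f(x) = C1


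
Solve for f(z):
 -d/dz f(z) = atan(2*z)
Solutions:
 f(z) = C1 - z*atan(2*z) + log(4*z^2 + 1)/4


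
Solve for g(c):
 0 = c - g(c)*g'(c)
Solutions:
 g(c) = -sqrt(C1 + c^2)
 g(c) = sqrt(C1 + c^2)


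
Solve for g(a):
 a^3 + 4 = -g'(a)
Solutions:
 g(a) = C1 - a^4/4 - 4*a


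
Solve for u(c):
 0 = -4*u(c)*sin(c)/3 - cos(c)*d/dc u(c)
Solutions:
 u(c) = C1*cos(c)^(4/3)


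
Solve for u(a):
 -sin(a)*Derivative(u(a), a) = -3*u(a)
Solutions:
 u(a) = C1*(cos(a) - 1)^(3/2)/(cos(a) + 1)^(3/2)


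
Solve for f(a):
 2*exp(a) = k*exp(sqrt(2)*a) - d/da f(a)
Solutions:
 f(a) = C1 + sqrt(2)*k*exp(sqrt(2)*a)/2 - 2*exp(a)


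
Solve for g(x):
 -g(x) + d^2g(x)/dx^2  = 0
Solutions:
 g(x) = C1*exp(-x) + C2*exp(x)


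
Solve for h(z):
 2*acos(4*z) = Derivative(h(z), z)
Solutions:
 h(z) = C1 + 2*z*acos(4*z) - sqrt(1 - 16*z^2)/2


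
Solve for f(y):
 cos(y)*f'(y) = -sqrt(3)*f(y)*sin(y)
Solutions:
 f(y) = C1*cos(y)^(sqrt(3))


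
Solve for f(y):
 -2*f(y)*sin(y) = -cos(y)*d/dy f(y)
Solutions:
 f(y) = C1/cos(y)^2


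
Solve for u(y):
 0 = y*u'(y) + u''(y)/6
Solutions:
 u(y) = C1 + C2*erf(sqrt(3)*y)


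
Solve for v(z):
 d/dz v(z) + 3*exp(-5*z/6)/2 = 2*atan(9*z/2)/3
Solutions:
 v(z) = C1 + 2*z*atan(9*z/2)/3 - 2*log(81*z^2 + 4)/27 + 9*exp(-5*z/6)/5


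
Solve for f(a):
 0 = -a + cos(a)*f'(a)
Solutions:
 f(a) = C1 + Integral(a/cos(a), a)


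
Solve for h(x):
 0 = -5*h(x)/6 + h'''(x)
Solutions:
 h(x) = C3*exp(5^(1/3)*6^(2/3)*x/6) + (C1*sin(2^(2/3)*3^(1/6)*5^(1/3)*x/4) + C2*cos(2^(2/3)*3^(1/6)*5^(1/3)*x/4))*exp(-5^(1/3)*6^(2/3)*x/12)


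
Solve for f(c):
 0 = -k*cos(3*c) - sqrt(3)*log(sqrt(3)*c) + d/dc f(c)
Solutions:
 f(c) = C1 + sqrt(3)*c*(log(c) - 1) + sqrt(3)*c*log(3)/2 + k*sin(3*c)/3


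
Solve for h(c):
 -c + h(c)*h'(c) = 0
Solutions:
 h(c) = -sqrt(C1 + c^2)
 h(c) = sqrt(C1 + c^2)


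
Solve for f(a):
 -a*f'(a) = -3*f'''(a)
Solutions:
 f(a) = C1 + Integral(C2*airyai(3^(2/3)*a/3) + C3*airybi(3^(2/3)*a/3), a)


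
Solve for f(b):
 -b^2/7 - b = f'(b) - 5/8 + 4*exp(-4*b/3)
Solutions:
 f(b) = C1 - b^3/21 - b^2/2 + 5*b/8 + 3*exp(-4*b/3)


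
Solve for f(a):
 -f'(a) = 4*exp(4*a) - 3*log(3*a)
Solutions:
 f(a) = C1 + 3*a*log(a) + 3*a*(-1 + log(3)) - exp(4*a)


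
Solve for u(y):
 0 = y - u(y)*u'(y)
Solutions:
 u(y) = -sqrt(C1 + y^2)
 u(y) = sqrt(C1 + y^2)


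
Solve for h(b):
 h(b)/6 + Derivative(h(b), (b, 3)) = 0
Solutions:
 h(b) = C3*exp(-6^(2/3)*b/6) + (C1*sin(2^(2/3)*3^(1/6)*b/4) + C2*cos(2^(2/3)*3^(1/6)*b/4))*exp(6^(2/3)*b/12)


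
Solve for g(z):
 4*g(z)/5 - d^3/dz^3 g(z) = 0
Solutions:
 g(z) = C3*exp(10^(2/3)*z/5) + (C1*sin(10^(2/3)*sqrt(3)*z/10) + C2*cos(10^(2/3)*sqrt(3)*z/10))*exp(-10^(2/3)*z/10)


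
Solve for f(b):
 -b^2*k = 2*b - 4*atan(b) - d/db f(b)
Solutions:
 f(b) = C1 + b^3*k/3 + b^2 - 4*b*atan(b) + 2*log(b^2 + 1)


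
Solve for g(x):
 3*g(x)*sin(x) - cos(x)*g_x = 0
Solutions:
 g(x) = C1/cos(x)^3


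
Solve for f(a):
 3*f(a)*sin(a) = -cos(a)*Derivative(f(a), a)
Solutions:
 f(a) = C1*cos(a)^3


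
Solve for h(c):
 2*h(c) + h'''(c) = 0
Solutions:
 h(c) = C3*exp(-2^(1/3)*c) + (C1*sin(2^(1/3)*sqrt(3)*c/2) + C2*cos(2^(1/3)*sqrt(3)*c/2))*exp(2^(1/3)*c/2)


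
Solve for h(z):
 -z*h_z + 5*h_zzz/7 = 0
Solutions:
 h(z) = C1 + Integral(C2*airyai(5^(2/3)*7^(1/3)*z/5) + C3*airybi(5^(2/3)*7^(1/3)*z/5), z)


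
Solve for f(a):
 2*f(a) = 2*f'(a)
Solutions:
 f(a) = C1*exp(a)


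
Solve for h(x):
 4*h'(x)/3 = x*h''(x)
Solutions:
 h(x) = C1 + C2*x^(7/3)


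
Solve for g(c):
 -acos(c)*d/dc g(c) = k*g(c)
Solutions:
 g(c) = C1*exp(-k*Integral(1/acos(c), c))


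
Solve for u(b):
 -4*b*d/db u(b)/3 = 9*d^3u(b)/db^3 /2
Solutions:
 u(b) = C1 + Integral(C2*airyai(-2*b/3) + C3*airybi(-2*b/3), b)


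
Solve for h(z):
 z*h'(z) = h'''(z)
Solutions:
 h(z) = C1 + Integral(C2*airyai(z) + C3*airybi(z), z)


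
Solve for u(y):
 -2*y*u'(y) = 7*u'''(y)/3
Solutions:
 u(y) = C1 + Integral(C2*airyai(-6^(1/3)*7^(2/3)*y/7) + C3*airybi(-6^(1/3)*7^(2/3)*y/7), y)


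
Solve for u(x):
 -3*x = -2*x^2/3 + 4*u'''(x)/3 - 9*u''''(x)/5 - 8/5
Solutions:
 u(x) = C1 + C2*x + C3*x^2 + C4*exp(20*x/27) + x^5/120 - 3*x^4/80 - x^3/400


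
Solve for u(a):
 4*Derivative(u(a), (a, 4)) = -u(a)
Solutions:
 u(a) = (C1*sin(a/2) + C2*cos(a/2))*exp(-a/2) + (C3*sin(a/2) + C4*cos(a/2))*exp(a/2)


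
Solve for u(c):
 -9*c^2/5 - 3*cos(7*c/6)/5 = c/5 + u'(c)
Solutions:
 u(c) = C1 - 3*c^3/5 - c^2/10 - 18*sin(7*c/6)/35


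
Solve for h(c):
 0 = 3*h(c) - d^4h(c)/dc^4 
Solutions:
 h(c) = C1*exp(-3^(1/4)*c) + C2*exp(3^(1/4)*c) + C3*sin(3^(1/4)*c) + C4*cos(3^(1/4)*c)


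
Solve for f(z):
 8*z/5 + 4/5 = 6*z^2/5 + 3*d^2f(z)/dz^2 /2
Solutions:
 f(z) = C1 + C2*z - z^4/15 + 8*z^3/45 + 4*z^2/15


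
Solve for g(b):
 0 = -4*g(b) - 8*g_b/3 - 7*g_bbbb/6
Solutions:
 g(b) = (C1*sin(sqrt(7)*b*sqrt(Abs(14^(2/3)/(1 + sqrt(13)*I)^(1/3) - 2*2^(5/6)*7^(1/3)/sqrt(14^(1/3)/(1 + sqrt(13)*I)^(1/3) + (1 + sqrt(13)*I)^(1/3)) + 14^(1/3)*(1 + sqrt(13)*I)^(1/3)))/7) + C2*cos(sqrt(7)*b*sqrt(14^(2/3)/(1 + sqrt(13)*I)^(1/3) - 2*2^(5/6)*7^(1/3)/sqrt(14^(1/3)/(1 + sqrt(13)*I)^(1/3) + (1 + sqrt(13)*I)^(1/3)) + 14^(1/3)*(1 + sqrt(13)*I)^(1/3))/7))*exp(-2^(1/6)*7^(2/3)*b*sqrt(14^(1/3)/(1 + sqrt(13)*I)^(1/3) + (1 + sqrt(13)*I)^(1/3))/7) + (C3*sin(sqrt(7)*b*sqrt(Abs(14^(2/3)/(1 + sqrt(13)*I)^(1/3) + 2*2^(5/6)*7^(1/3)/sqrt(14^(1/3)/(1 + sqrt(13)*I)^(1/3) + (1 + sqrt(13)*I)^(1/3)) + 14^(1/3)*(1 + sqrt(13)*I)^(1/3)))/7) + C4*cos(sqrt(7)*b*sqrt(14^(2/3)/(1 + sqrt(13)*I)^(1/3) + 2*2^(5/6)*7^(1/3)/sqrt(14^(1/3)/(1 + sqrt(13)*I)^(1/3) + (1 + sqrt(13)*I)^(1/3)) + 14^(1/3)*(1 + sqrt(13)*I)^(1/3))/7))*exp(2^(1/6)*7^(2/3)*b*sqrt(14^(1/3)/(1 + sqrt(13)*I)^(1/3) + (1 + sqrt(13)*I)^(1/3))/7)


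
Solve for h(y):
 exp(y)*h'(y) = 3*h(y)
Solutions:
 h(y) = C1*exp(-3*exp(-y))


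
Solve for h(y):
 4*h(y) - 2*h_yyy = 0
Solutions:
 h(y) = C3*exp(2^(1/3)*y) + (C1*sin(2^(1/3)*sqrt(3)*y/2) + C2*cos(2^(1/3)*sqrt(3)*y/2))*exp(-2^(1/3)*y/2)


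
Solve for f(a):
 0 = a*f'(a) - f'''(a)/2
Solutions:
 f(a) = C1 + Integral(C2*airyai(2^(1/3)*a) + C3*airybi(2^(1/3)*a), a)


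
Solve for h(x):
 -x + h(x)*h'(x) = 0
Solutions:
 h(x) = -sqrt(C1 + x^2)
 h(x) = sqrt(C1 + x^2)


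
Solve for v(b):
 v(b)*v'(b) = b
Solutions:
 v(b) = -sqrt(C1 + b^2)
 v(b) = sqrt(C1 + b^2)


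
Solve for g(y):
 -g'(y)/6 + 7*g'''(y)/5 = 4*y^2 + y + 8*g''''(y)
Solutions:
 g(y) = C1 + C2*exp(y*(49/(60*sqrt(86570) + 17657)^(1/3) + 14 + (60*sqrt(86570) + 17657)^(1/3))/240)*sin(sqrt(3)*y*(-(60*sqrt(86570) + 17657)^(1/3) + 49/(60*sqrt(86570) + 17657)^(1/3))/240) + C3*exp(y*(49/(60*sqrt(86570) + 17657)^(1/3) + 14 + (60*sqrt(86570) + 17657)^(1/3))/240)*cos(sqrt(3)*y*(-(60*sqrt(86570) + 17657)^(1/3) + 49/(60*sqrt(86570) + 17657)^(1/3))/240) + C4*exp(y*(-(60*sqrt(86570) + 17657)^(1/3) - 49/(60*sqrt(86570) + 17657)^(1/3) + 7)/120) - 8*y^3 - 3*y^2 - 2016*y/5


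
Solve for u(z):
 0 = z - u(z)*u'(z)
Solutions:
 u(z) = -sqrt(C1 + z^2)
 u(z) = sqrt(C1 + z^2)


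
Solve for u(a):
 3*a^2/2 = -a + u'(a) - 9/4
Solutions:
 u(a) = C1 + a^3/2 + a^2/2 + 9*a/4


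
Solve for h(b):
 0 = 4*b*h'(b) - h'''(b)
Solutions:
 h(b) = C1 + Integral(C2*airyai(2^(2/3)*b) + C3*airybi(2^(2/3)*b), b)


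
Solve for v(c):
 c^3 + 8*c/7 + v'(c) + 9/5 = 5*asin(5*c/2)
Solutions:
 v(c) = C1 - c^4/4 - 4*c^2/7 + 5*c*asin(5*c/2) - 9*c/5 + sqrt(4 - 25*c^2)


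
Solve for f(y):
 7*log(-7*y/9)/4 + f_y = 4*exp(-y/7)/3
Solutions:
 f(y) = C1 - 7*y*log(-y)/4 + 7*y*(-log(7) + 1 + 2*log(3))/4 - 28*exp(-y/7)/3


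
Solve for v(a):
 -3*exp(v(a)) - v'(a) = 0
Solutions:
 v(a) = log(1/(C1 + 3*a))


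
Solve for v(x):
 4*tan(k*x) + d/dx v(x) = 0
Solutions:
 v(x) = C1 - 4*Piecewise((-log(cos(k*x))/k, Ne(k, 0)), (0, True))


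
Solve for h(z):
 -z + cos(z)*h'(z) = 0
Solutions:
 h(z) = C1 + Integral(z/cos(z), z)


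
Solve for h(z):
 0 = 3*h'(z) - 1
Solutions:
 h(z) = C1 + z/3


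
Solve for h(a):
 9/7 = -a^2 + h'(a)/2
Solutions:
 h(a) = C1 + 2*a^3/3 + 18*a/7


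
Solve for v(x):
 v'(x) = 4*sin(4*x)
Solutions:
 v(x) = C1 - cos(4*x)


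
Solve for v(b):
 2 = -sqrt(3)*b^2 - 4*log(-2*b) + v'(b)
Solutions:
 v(b) = C1 + sqrt(3)*b^3/3 + 4*b*log(-b) + 2*b*(-1 + 2*log(2))


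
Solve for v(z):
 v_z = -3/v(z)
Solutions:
 v(z) = -sqrt(C1 - 6*z)
 v(z) = sqrt(C1 - 6*z)


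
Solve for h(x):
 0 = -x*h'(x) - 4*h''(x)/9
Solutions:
 h(x) = C1 + C2*erf(3*sqrt(2)*x/4)


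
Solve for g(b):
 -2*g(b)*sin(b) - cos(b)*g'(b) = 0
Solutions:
 g(b) = C1*cos(b)^2


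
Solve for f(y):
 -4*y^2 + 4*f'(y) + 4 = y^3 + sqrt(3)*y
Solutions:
 f(y) = C1 + y^4/16 + y^3/3 + sqrt(3)*y^2/8 - y


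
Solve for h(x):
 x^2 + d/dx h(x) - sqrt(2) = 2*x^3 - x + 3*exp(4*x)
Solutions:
 h(x) = C1 + x^4/2 - x^3/3 - x^2/2 + sqrt(2)*x + 3*exp(4*x)/4


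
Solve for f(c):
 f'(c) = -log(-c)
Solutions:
 f(c) = C1 - c*log(-c) + c


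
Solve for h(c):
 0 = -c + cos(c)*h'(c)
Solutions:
 h(c) = C1 + Integral(c/cos(c), c)


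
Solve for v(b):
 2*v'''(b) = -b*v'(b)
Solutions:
 v(b) = C1 + Integral(C2*airyai(-2^(2/3)*b/2) + C3*airybi(-2^(2/3)*b/2), b)


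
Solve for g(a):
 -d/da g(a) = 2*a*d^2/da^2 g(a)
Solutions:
 g(a) = C1 + C2*sqrt(a)


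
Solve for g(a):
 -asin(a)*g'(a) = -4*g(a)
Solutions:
 g(a) = C1*exp(4*Integral(1/asin(a), a))


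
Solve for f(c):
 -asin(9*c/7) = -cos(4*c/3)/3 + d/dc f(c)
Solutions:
 f(c) = C1 - c*asin(9*c/7) - sqrt(49 - 81*c^2)/9 + sin(4*c/3)/4


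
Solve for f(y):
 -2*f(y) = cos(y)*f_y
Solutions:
 f(y) = C1*(sin(y) - 1)/(sin(y) + 1)


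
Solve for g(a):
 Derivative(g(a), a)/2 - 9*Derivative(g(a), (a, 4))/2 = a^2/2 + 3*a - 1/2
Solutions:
 g(a) = C1 + C4*exp(3^(1/3)*a/3) + a^3/3 + 3*a^2 - a + (C2*sin(3^(5/6)*a/6) + C3*cos(3^(5/6)*a/6))*exp(-3^(1/3)*a/6)


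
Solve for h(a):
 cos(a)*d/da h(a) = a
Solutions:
 h(a) = C1 + Integral(a/cos(a), a)


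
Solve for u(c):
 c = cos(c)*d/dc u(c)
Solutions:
 u(c) = C1 + Integral(c/cos(c), c)


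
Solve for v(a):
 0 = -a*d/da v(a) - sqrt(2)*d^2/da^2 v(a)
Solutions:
 v(a) = C1 + C2*erf(2^(1/4)*a/2)


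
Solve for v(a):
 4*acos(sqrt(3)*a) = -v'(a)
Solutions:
 v(a) = C1 - 4*a*acos(sqrt(3)*a) + 4*sqrt(3)*sqrt(1 - 3*a^2)/3


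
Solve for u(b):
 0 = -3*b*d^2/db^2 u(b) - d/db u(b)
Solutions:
 u(b) = C1 + C2*b^(2/3)


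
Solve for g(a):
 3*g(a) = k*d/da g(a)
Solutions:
 g(a) = C1*exp(3*a/k)


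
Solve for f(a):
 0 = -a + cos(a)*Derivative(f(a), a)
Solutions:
 f(a) = C1 + Integral(a/cos(a), a)


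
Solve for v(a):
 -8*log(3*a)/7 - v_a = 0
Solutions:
 v(a) = C1 - 8*a*log(a)/7 - 8*a*log(3)/7 + 8*a/7


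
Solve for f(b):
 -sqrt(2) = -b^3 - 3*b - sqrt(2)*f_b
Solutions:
 f(b) = C1 - sqrt(2)*b^4/8 - 3*sqrt(2)*b^2/4 + b


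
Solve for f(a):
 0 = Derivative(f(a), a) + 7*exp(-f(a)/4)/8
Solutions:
 f(a) = 4*log(C1 - 7*a/32)


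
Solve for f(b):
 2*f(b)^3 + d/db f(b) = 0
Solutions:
 f(b) = -sqrt(2)*sqrt(-1/(C1 - 2*b))/2
 f(b) = sqrt(2)*sqrt(-1/(C1 - 2*b))/2


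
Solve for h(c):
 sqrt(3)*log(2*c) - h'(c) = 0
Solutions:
 h(c) = C1 + sqrt(3)*c*log(c) - sqrt(3)*c + sqrt(3)*c*log(2)


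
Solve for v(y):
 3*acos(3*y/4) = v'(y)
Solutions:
 v(y) = C1 + 3*y*acos(3*y/4) - sqrt(16 - 9*y^2)


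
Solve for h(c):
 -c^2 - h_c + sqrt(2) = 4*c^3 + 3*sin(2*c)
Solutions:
 h(c) = C1 - c^4 - c^3/3 + sqrt(2)*c + 3*cos(2*c)/2


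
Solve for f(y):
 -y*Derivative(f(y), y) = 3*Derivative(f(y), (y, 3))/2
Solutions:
 f(y) = C1 + Integral(C2*airyai(-2^(1/3)*3^(2/3)*y/3) + C3*airybi(-2^(1/3)*3^(2/3)*y/3), y)


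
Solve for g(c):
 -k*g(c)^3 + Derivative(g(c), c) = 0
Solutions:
 g(c) = -sqrt(2)*sqrt(-1/(C1 + c*k))/2
 g(c) = sqrt(2)*sqrt(-1/(C1 + c*k))/2


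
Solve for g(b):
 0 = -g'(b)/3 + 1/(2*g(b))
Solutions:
 g(b) = -sqrt(C1 + 3*b)
 g(b) = sqrt(C1 + 3*b)


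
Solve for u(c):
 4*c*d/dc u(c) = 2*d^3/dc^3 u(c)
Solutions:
 u(c) = C1 + Integral(C2*airyai(2^(1/3)*c) + C3*airybi(2^(1/3)*c), c)


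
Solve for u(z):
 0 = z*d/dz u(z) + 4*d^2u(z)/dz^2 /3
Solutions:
 u(z) = C1 + C2*erf(sqrt(6)*z/4)


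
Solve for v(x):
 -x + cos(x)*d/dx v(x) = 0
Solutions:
 v(x) = C1 + Integral(x/cos(x), x)


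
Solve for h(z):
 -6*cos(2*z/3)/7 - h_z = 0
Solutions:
 h(z) = C1 - 9*sin(2*z/3)/7


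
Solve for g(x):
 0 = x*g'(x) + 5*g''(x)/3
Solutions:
 g(x) = C1 + C2*erf(sqrt(30)*x/10)


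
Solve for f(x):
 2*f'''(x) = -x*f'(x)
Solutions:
 f(x) = C1 + Integral(C2*airyai(-2^(2/3)*x/2) + C3*airybi(-2^(2/3)*x/2), x)


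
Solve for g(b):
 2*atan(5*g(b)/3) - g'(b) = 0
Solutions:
 Integral(1/atan(5*_y/3), (_y, g(b))) = C1 + 2*b


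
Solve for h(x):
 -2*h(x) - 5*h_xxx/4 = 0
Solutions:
 h(x) = C3*exp(-2*5^(2/3)*x/5) + (C1*sin(sqrt(3)*5^(2/3)*x/5) + C2*cos(sqrt(3)*5^(2/3)*x/5))*exp(5^(2/3)*x/5)


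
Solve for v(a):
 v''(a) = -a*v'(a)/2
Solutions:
 v(a) = C1 + C2*erf(a/2)


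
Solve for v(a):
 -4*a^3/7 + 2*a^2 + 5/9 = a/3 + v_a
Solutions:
 v(a) = C1 - a^4/7 + 2*a^3/3 - a^2/6 + 5*a/9


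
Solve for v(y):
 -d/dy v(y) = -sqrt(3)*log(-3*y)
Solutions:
 v(y) = C1 + sqrt(3)*y*log(-y) + sqrt(3)*y*(-1 + log(3))


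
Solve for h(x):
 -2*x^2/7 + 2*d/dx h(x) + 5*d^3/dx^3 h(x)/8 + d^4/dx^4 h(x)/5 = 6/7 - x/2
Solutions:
 h(x) = C1 + C2*exp(x*(-50 + 125*5^(2/3)/(96*sqrt(30111) + 16949)^(1/3) + 5^(1/3)*(96*sqrt(30111) + 16949)^(1/3))/48)*sin(sqrt(3)*5^(1/3)*x*(-(96*sqrt(30111) + 16949)^(1/3) + 125*5^(1/3)/(96*sqrt(30111) + 16949)^(1/3))/48) + C3*exp(x*(-50 + 125*5^(2/3)/(96*sqrt(30111) + 16949)^(1/3) + 5^(1/3)*(96*sqrt(30111) + 16949)^(1/3))/48)*cos(sqrt(3)*5^(1/3)*x*(-(96*sqrt(30111) + 16949)^(1/3) + 125*5^(1/3)/(96*sqrt(30111) + 16949)^(1/3))/48) + C4*exp(-x*(125*5^(2/3)/(96*sqrt(30111) + 16949)^(1/3) + 25 + 5^(1/3)*(96*sqrt(30111) + 16949)^(1/3))/24) + x^3/21 - x^2/8 + 19*x/56


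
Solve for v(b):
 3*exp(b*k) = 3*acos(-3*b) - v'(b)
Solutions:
 v(b) = C1 + 3*b*acos(-3*b) + sqrt(1 - 9*b^2) - 3*Piecewise((exp(b*k)/k, Ne(k, 0)), (b, True))


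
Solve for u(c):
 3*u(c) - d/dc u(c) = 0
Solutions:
 u(c) = C1*exp(3*c)


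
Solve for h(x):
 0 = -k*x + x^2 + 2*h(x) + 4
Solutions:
 h(x) = k*x/2 - x^2/2 - 2


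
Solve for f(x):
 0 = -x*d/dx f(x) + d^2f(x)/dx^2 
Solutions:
 f(x) = C1 + C2*erfi(sqrt(2)*x/2)


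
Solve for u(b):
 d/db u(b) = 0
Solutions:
 u(b) = C1


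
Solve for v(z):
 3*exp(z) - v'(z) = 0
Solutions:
 v(z) = C1 + 3*exp(z)


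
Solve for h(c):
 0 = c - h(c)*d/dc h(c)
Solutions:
 h(c) = -sqrt(C1 + c^2)
 h(c) = sqrt(C1 + c^2)


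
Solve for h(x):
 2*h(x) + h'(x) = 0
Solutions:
 h(x) = C1*exp(-2*x)


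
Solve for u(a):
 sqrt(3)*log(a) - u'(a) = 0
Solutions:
 u(a) = C1 + sqrt(3)*a*log(a) - sqrt(3)*a


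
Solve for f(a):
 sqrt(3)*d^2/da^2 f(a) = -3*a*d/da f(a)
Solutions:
 f(a) = C1 + C2*erf(sqrt(2)*3^(1/4)*a/2)


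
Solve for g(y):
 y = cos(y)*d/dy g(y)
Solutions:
 g(y) = C1 + Integral(y/cos(y), y)


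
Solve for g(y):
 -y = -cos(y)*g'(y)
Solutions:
 g(y) = C1 + Integral(y/cos(y), y)
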